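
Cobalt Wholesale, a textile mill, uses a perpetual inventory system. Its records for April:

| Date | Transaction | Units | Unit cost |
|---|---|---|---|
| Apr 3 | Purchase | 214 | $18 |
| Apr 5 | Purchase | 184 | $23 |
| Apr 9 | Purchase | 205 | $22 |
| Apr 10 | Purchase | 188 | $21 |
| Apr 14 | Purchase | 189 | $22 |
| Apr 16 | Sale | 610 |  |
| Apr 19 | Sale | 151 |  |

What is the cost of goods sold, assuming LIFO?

Apr 16, 610 sold [LIFO — newest first]: 189 @ $22 + 188 @ $21 + 205 @ $22 + 28 @ $23 = $13,260
Apr 19, 151 sold [LIFO — newest first]: 151 @ $23 = $3,473
Total COGS = $13,260 + $3,473 = $16,733
Ending inventory: 214 @ $18 + 5 @ $23 = $3,967

COGS = $16,733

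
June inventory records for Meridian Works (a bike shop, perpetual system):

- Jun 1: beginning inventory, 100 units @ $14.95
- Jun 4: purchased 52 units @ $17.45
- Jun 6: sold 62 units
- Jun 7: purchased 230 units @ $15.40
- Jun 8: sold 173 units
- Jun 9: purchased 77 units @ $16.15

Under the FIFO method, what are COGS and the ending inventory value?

COGS = $3,680.60; ending inventory = $3,507.35

Jun 6, 62 sold [FIFO — oldest first]: 62 @ $14.95 = $926.90
Jun 8, 173 sold [FIFO — oldest first]: 38 @ $14.95 + 52 @ $17.45 + 83 @ $15.40 = $2,753.70
Total COGS = $926.90 + $2,753.70 = $3,680.60
Ending inventory: 147 @ $15.40 + 77 @ $16.15 = $3,507.35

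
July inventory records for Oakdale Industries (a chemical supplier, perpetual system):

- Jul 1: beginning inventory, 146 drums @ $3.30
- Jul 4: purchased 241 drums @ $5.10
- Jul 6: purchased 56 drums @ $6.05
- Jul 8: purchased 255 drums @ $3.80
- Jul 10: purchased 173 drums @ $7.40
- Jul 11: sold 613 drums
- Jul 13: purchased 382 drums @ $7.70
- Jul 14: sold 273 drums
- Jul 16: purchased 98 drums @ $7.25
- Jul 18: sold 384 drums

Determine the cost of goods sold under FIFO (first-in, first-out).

Jul 11, 613 sold [FIFO — oldest first]: 146 @ $3.30 + 241 @ $5.10 + 56 @ $6.05 + 170 @ $3.80 = $2,695.70
Jul 14, 273 sold [FIFO — oldest first]: 85 @ $3.80 + 173 @ $7.40 + 15 @ $7.70 = $1,718.70
Jul 18, 384 sold [FIFO — oldest first]: 367 @ $7.70 + 17 @ $7.25 = $2,949.15
Total COGS = $2,695.70 + $1,718.70 + $2,949.15 = $7,363.55
Ending inventory: 81 @ $7.25 = $587.25
Check: goods available $7,950.80 = COGS $7,363.55 + ending $587.25

COGS = $7,363.55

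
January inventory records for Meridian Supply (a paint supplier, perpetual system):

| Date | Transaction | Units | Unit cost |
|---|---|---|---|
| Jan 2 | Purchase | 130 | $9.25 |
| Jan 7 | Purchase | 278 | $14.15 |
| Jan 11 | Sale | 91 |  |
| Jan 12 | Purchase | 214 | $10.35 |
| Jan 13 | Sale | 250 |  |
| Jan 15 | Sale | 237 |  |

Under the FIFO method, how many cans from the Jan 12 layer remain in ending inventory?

Jan 11, 91 sold [FIFO — oldest first]: 91 @ $9.25 = $841.75
Jan 13, 250 sold [FIFO — oldest first]: 39 @ $9.25 + 211 @ $14.15 = $3,346.40
Jan 15, 237 sold [FIFO — oldest first]: 67 @ $14.15 + 170 @ $10.35 = $2,707.55
Total COGS = $841.75 + $3,346.40 + $2,707.55 = $6,895.70
Ending inventory: 44 @ $10.35 = $455.40
Check: goods available $7,351.10 = COGS $6,895.70 + ending $455.40

44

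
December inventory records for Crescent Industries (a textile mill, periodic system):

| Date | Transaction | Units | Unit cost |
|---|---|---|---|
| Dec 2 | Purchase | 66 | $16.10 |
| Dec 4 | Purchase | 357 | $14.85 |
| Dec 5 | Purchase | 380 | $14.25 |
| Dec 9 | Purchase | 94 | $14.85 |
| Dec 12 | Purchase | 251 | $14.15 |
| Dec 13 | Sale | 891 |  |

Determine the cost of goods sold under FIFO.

Dec 13, 891 sold [FIFO — oldest first]: 66 @ $16.10 + 357 @ $14.85 + 380 @ $14.25 + 88 @ $14.85 = $13,085.85
Ending inventory: 6 @ $14.85 + 251 @ $14.15 = $3,640.75
Check: goods available $16,726.60 = COGS $13,085.85 + ending $3,640.75

COGS = $13,085.85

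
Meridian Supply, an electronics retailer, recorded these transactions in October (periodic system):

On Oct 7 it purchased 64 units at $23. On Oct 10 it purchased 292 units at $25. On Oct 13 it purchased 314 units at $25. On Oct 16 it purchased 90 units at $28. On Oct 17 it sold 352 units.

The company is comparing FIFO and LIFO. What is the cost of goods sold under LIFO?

COGS = $9,070

FIFO COGS: 64 @ $23 + 288 @ $25 = $8,672
LIFO COGS: 90 @ $28 + 262 @ $25 = $9,070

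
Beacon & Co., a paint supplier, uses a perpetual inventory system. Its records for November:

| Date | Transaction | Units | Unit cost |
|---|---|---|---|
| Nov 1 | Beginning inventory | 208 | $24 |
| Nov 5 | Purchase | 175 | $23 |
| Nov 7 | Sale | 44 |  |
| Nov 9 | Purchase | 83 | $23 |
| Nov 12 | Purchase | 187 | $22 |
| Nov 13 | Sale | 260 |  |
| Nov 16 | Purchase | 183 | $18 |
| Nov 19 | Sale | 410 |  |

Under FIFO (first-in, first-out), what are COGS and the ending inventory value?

COGS = $16,138; ending inventory = $2,196

Nov 7, 44 sold [FIFO — oldest first]: 44 @ $24 = $1,056
Nov 13, 260 sold [FIFO — oldest first]: 164 @ $24 + 96 @ $23 = $6,144
Nov 19, 410 sold [FIFO — oldest first]: 79 @ $23 + 83 @ $23 + 187 @ $22 + 61 @ $18 = $8,938
Total COGS = $1,056 + $6,144 + $8,938 = $16,138
Ending inventory: 122 @ $18 = $2,196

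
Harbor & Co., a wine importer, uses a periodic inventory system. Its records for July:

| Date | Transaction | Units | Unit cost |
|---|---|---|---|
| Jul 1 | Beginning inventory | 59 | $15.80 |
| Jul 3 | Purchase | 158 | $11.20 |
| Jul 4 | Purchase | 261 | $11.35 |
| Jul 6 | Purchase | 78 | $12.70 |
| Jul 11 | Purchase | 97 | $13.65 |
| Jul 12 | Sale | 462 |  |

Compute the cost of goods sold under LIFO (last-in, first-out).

Jul 12, 462 sold [LIFO — newest first]: 97 @ $13.65 + 78 @ $12.70 + 261 @ $11.35 + 26 @ $11.20 = $5,568.20
Ending inventory: 59 @ $15.80 + 132 @ $11.20 = $2,410.60

COGS = $5,568.20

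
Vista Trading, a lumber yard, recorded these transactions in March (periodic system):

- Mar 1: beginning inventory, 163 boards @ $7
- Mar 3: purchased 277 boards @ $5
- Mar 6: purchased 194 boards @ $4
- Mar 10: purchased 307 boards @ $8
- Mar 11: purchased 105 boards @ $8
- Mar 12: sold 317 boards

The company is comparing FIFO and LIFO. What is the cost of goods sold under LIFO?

FIFO COGS: 163 @ $7 + 154 @ $5 = $1,911
LIFO COGS: 105 @ $8 + 212 @ $8 = $2,536

COGS = $2,536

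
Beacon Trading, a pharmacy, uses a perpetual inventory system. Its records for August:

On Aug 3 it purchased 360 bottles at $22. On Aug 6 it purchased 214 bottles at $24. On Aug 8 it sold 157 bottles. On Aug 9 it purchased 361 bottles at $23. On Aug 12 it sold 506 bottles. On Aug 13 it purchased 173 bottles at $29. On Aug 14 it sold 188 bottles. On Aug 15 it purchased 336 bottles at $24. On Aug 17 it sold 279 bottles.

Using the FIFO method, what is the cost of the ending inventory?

Ending inventory = $7,536

Aug 8, 157 sold [FIFO — oldest first]: 157 @ $22 = $3,454
Aug 12, 506 sold [FIFO — oldest first]: 203 @ $22 + 214 @ $24 + 89 @ $23 = $11,649
Aug 14, 188 sold [FIFO — oldest first]: 188 @ $23 = $4,324
Aug 17, 279 sold [FIFO — oldest first]: 84 @ $23 + 173 @ $29 + 22 @ $24 = $7,477
Total COGS = $3,454 + $11,649 + $4,324 + $7,477 = $26,904
Ending inventory: 314 @ $24 = $7,536
Check: goods available $34,440 = COGS $26,904 + ending $7,536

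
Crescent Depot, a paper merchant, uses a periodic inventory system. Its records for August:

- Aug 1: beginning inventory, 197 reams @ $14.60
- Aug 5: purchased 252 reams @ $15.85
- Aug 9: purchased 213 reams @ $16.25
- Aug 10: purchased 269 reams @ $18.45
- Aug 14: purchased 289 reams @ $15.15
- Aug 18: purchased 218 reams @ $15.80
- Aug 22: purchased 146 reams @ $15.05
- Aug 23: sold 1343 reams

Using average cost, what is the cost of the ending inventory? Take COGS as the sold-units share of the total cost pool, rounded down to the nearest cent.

Ending inventory = $3,851.55

Aug 23, sell 1343: 1343/1584 × $25,314.75 → $21,463.20
Ending inventory (cost pool remaining) = $3,851.55
Check: goods available $25,314.75 = COGS $21,463.20 + ending $3,851.55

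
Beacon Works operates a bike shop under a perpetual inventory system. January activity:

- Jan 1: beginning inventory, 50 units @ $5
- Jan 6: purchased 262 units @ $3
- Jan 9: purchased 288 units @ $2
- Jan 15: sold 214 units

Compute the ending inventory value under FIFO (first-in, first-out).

Jan 15, 214 sold [FIFO — oldest first]: 50 @ $5 + 164 @ $3 = $742
Ending inventory: 98 @ $3 + 288 @ $2 = $870

Ending inventory = $870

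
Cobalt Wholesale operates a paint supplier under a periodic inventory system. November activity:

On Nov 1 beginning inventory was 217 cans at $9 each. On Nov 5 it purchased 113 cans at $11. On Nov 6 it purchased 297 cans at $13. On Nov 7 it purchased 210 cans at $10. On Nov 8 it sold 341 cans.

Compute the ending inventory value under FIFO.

Ending inventory = $5,818

Nov 8, 341 sold [FIFO — oldest first]: 217 @ $9 + 113 @ $11 + 11 @ $13 = $3,339
Ending inventory: 286 @ $13 + 210 @ $10 = $5,818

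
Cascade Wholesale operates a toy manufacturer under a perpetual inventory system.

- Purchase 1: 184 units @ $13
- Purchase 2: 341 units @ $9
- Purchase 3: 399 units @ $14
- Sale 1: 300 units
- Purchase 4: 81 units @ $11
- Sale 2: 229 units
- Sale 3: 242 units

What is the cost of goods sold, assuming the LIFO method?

Sale 1 (300) [LIFO — newest first]: 300 @ $14 = $4,200
Sale 2 (229) [LIFO — newest first]: 81 @ $11 + 99 @ $14 + 49 @ $9 = $2,718
Sale 3 (242) [LIFO — newest first]: 242 @ $9 = $2,178
Total COGS = $4,200 + $2,718 + $2,178 = $9,096
Ending inventory: 184 @ $13 + 50 @ $9 = $2,842
Check: goods available $11,938 = COGS $9,096 + ending $2,842

COGS = $9,096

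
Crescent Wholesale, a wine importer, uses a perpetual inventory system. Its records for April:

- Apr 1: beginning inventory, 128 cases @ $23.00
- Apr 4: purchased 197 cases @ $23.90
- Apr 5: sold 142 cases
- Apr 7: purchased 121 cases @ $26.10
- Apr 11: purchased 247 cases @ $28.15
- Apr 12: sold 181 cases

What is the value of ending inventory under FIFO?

Ending inventory = $10,158.95

Apr 5, 142 sold [FIFO — oldest first]: 128 @ $23.00 + 14 @ $23.90 = $3,278.60
Apr 12, 181 sold [FIFO — oldest first]: 181 @ $23.90 = $4,325.90
Total COGS = $3,278.60 + $4,325.90 = $7,604.50
Ending inventory: 2 @ $23.90 + 121 @ $26.10 + 247 @ $28.15 = $10,158.95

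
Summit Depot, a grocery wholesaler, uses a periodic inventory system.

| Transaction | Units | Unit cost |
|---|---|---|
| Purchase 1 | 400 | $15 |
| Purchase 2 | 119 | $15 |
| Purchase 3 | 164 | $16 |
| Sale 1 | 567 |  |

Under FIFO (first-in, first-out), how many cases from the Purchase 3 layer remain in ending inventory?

116

Sale 1 (567) [FIFO — oldest first]: 400 @ $15 + 119 @ $15 + 48 @ $16 = $8,553
Ending inventory: 116 @ $16 = $1,856
Check: goods available $10,409 = COGS $8,553 + ending $1,856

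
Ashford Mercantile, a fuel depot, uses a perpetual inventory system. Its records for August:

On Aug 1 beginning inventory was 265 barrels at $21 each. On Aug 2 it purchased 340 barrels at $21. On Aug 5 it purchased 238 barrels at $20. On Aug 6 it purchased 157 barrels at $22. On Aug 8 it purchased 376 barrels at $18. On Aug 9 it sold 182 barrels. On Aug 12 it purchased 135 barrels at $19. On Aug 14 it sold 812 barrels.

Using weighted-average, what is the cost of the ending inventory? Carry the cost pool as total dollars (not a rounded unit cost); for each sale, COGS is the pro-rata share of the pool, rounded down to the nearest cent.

After Aug 1: 265 on hand, pool $5,565.00 (≈ $21.0000 each)
After Aug 2: 605 on hand, pool $12,705.00 (≈ $21.0000 each)
After Aug 5: 843 on hand, pool $17,465.00 (≈ $20.7177 each)
After Aug 6: 1000 on hand, pool $20,919.00 (≈ $20.9190 each)
After Aug 8: 1376 on hand, pool $27,687.00 (≈ $20.1214 each)
Aug 9, sell 182: 182/1376 × $27,687.00 → $3,662.08
After Aug 12: 1329 on hand, pool $26,589.92 (≈ $20.0075 each)
Aug 14, sell 812: 812/1329 × $26,589.92 → $16,246.06
Total COGS = $3,662.08 + $16,246.06 = $19,908.14
Ending inventory (cost pool remaining) = $10,343.86

Ending inventory = $10,343.86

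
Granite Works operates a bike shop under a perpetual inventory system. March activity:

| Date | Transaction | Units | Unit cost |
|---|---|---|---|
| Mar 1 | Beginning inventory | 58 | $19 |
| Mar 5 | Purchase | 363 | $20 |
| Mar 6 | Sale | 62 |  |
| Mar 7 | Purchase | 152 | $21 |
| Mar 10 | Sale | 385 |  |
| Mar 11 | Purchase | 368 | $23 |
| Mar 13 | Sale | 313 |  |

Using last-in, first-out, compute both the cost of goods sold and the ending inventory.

COGS = $16,291; ending inventory = $3,727

Mar 6, 62 sold [LIFO — newest first]: 62 @ $20 = $1,240
Mar 10, 385 sold [LIFO — newest first]: 152 @ $21 + 233 @ $20 = $7,852
Mar 13, 313 sold [LIFO — newest first]: 313 @ $23 = $7,199
Total COGS = $1,240 + $7,852 + $7,199 = $16,291
Ending inventory: 58 @ $19 + 68 @ $20 + 55 @ $23 = $3,727
Check: goods available $20,018 = COGS $16,291 + ending $3,727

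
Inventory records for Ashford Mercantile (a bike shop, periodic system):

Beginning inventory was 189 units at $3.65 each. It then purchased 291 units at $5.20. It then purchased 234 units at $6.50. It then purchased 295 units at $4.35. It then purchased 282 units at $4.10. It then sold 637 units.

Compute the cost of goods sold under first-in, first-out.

Sale 1 (637) [FIFO — oldest first]: 189 @ $3.65 + 291 @ $5.20 + 157 @ $6.50 = $3,223.55
Ending inventory: 77 @ $6.50 + 295 @ $4.35 + 282 @ $4.10 = $2,939.95
Check: goods available $6,163.50 = COGS $3,223.55 + ending $2,939.95

COGS = $3,223.55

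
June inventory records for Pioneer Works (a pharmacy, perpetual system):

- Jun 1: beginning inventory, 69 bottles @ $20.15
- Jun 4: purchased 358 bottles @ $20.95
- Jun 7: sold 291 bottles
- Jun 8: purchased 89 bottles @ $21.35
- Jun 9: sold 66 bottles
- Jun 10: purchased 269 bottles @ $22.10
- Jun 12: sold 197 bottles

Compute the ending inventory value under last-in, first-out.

Ending inventory = $4,876.25

Jun 7, 291 sold [LIFO — newest first]: 291 @ $20.95 = $6,096.45
Jun 9, 66 sold [LIFO — newest first]: 66 @ $21.35 = $1,409.10
Jun 12, 197 sold [LIFO — newest first]: 197 @ $22.10 = $4,353.70
Total COGS = $6,096.45 + $1,409.10 + $4,353.70 = $11,859.25
Ending inventory: 69 @ $20.15 + 67 @ $20.95 + 23 @ $21.35 + 72 @ $22.10 = $4,876.25
Check: goods available $16,735.50 = COGS $11,859.25 + ending $4,876.25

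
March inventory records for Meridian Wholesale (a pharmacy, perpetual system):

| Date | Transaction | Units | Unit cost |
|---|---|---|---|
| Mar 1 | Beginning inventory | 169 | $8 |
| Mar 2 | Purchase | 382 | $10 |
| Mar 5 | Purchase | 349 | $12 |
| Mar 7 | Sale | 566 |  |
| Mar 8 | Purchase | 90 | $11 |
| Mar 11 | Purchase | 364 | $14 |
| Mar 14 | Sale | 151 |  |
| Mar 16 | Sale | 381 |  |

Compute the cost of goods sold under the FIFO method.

COGS = $11,862

Mar 7, 566 sold [FIFO — oldest first]: 169 @ $8 + 382 @ $10 + 15 @ $12 = $5,352
Mar 14, 151 sold [FIFO — oldest first]: 151 @ $12 = $1,812
Mar 16, 381 sold [FIFO — oldest first]: 183 @ $12 + 90 @ $11 + 108 @ $14 = $4,698
Total COGS = $5,352 + $1,812 + $4,698 = $11,862
Ending inventory: 256 @ $14 = $3,584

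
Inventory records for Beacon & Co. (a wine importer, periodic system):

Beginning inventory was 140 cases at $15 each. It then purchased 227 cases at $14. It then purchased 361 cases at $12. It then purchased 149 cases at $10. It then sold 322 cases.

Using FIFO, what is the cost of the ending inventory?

Ending inventory = $6,452

Sale 1 (322) [FIFO — oldest first]: 140 @ $15 + 182 @ $14 = $4,648
Ending inventory: 45 @ $14 + 361 @ $12 + 149 @ $10 = $6,452
Check: goods available $11,100 = COGS $4,648 + ending $6,452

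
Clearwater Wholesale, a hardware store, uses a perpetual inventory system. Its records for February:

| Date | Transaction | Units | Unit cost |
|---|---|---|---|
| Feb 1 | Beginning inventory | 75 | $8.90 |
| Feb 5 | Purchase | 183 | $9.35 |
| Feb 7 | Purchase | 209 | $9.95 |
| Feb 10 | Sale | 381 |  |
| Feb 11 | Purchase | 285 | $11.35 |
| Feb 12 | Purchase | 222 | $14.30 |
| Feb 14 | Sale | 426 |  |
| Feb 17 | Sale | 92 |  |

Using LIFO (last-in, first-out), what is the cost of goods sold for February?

COGS = $10,199.95

Feb 10, 381 sold [LIFO — newest first]: 209 @ $9.95 + 172 @ $9.35 = $3,687.75
Feb 14, 426 sold [LIFO — newest first]: 222 @ $14.30 + 204 @ $11.35 = $5,490.00
Feb 17, 92 sold [LIFO — newest first]: 81 @ $11.35 + 11 @ $9.35 = $1,022.20
Total COGS = $3,687.75 + $5,490.00 + $1,022.20 = $10,199.95
Ending inventory: 75 @ $8.90 = $667.50
Check: goods available $10,867.45 = COGS $10,199.95 + ending $667.50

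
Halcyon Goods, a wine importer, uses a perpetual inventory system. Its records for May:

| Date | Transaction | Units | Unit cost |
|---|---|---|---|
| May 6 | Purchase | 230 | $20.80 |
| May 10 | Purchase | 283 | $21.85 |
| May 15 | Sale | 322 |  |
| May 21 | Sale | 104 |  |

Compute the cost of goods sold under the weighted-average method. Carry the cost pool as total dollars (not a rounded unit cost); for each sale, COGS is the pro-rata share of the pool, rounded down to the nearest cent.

After May 6: 230 on hand, pool $4,784.00 (≈ $20.8000 each)
After May 10: 513 on hand, pool $10,967.55 (≈ $21.3792 each)
May 15, sell 322: 322/513 × $10,967.55 → $6,884.11
May 21, sell 104: 104/191 × $4,083.44 → $2,223.44
Total COGS = $6,884.11 + $2,223.44 = $9,107.55
Ending inventory (cost pool remaining) = $1,860.00
Check: goods available $10,967.55 = COGS $9,107.55 + ending $1,860.00

COGS = $9,107.55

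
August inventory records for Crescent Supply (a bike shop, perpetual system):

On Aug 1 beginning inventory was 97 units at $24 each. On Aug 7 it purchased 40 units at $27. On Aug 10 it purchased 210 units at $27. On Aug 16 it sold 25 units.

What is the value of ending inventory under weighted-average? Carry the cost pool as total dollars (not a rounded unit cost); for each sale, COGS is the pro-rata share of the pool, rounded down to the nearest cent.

Ending inventory = $8,423.97

After Aug 1: 97 on hand, pool $2,328.00 (≈ $24.0000 each)
After Aug 7: 137 on hand, pool $3,408.00 (≈ $24.8759 each)
After Aug 10: 347 on hand, pool $9,078.00 (≈ $26.1614 each)
Aug 16, sell 25: 25/347 × $9,078.00 → $654.03
Ending inventory (cost pool remaining) = $8,423.97
Check: goods available $9,078.00 = COGS $654.03 + ending $8,423.97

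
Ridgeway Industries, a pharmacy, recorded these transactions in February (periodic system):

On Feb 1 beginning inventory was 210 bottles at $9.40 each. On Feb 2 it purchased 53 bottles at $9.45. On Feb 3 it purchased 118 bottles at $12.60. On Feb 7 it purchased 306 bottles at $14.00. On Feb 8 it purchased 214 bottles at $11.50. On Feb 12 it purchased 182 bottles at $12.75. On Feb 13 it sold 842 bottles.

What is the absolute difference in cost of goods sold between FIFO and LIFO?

$732.05

FIFO COGS: 210 @ $9.40 + 53 @ $9.45 + 118 @ $12.60 + 306 @ $14.00 + 155 @ $11.50 = $10,028.15
LIFO COGS: 182 @ $12.75 + 214 @ $11.50 + 306 @ $14.00 + 118 @ $12.60 + 22 @ $9.45 = $10,760.20
Difference = |$10,028.15 − $10,760.20| = $732.05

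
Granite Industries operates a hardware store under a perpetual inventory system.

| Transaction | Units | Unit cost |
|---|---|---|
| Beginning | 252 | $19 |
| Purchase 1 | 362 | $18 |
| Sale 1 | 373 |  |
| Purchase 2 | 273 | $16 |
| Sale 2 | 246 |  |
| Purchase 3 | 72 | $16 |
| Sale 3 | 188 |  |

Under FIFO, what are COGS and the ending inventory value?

COGS = $14,392; ending inventory = $2,432

Sale 1 (373) [FIFO — oldest first]: 252 @ $19 + 121 @ $18 = $6,966
Sale 2 (246) [FIFO — oldest first]: 241 @ $18 + 5 @ $16 = $4,418
Sale 3 (188) [FIFO — oldest first]: 188 @ $16 = $3,008
Total COGS = $6,966 + $4,418 + $3,008 = $14,392
Ending inventory: 80 @ $16 + 72 @ $16 = $2,432
Check: goods available $16,824 = COGS $14,392 + ending $2,432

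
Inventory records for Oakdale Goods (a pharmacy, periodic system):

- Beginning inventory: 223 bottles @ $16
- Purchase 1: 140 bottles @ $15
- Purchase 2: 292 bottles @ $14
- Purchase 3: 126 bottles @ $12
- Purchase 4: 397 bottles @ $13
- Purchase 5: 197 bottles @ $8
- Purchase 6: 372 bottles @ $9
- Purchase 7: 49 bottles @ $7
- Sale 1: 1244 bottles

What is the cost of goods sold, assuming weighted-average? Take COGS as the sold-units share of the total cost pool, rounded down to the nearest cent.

Sale 1, sell 1244: 1244/1796 × $21,696.00 → $15,027.74
Ending inventory (cost pool remaining) = $6,668.26

COGS = $15,027.74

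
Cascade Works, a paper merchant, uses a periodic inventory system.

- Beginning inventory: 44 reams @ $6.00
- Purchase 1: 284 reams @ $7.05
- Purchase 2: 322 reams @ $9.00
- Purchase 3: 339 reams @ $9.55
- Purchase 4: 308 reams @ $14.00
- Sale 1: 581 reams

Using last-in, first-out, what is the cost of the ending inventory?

Ending inventory = $5,794.50

Sale 1 (581) [LIFO — newest first]: 308 @ $14.00 + 273 @ $9.55 = $6,919.15
Ending inventory: 44 @ $6.00 + 284 @ $7.05 + 322 @ $9.00 + 66 @ $9.55 = $5,794.50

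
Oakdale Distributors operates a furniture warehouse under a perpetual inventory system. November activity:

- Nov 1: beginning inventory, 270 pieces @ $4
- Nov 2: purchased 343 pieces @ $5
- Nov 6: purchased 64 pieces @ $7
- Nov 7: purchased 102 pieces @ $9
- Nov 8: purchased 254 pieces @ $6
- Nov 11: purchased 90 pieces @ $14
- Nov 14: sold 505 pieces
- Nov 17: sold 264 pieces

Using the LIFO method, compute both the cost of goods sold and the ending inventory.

COGS = $5,445; ending inventory = $1,500

Nov 14, 505 sold [LIFO — newest first]: 90 @ $14 + 254 @ $6 + 102 @ $9 + 59 @ $7 = $4,115
Nov 17, 264 sold [LIFO — newest first]: 5 @ $7 + 259 @ $5 = $1,330
Total COGS = $4,115 + $1,330 = $5,445
Ending inventory: 270 @ $4 + 84 @ $5 = $1,500
Check: goods available $6,945 = COGS $5,445 + ending $1,500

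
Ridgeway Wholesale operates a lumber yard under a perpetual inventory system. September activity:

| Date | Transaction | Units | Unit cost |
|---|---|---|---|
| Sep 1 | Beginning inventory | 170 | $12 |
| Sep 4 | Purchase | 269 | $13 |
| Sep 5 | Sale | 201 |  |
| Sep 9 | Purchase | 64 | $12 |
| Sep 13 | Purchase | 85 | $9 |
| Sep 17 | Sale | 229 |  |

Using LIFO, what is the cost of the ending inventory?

Sep 5, 201 sold [LIFO — newest first]: 201 @ $13 = $2,613
Sep 17, 229 sold [LIFO — newest first]: 85 @ $9 + 64 @ $12 + 68 @ $13 + 12 @ $12 = $2,561
Total COGS = $2,613 + $2,561 = $5,174
Ending inventory: 158 @ $12 = $1,896

Ending inventory = $1,896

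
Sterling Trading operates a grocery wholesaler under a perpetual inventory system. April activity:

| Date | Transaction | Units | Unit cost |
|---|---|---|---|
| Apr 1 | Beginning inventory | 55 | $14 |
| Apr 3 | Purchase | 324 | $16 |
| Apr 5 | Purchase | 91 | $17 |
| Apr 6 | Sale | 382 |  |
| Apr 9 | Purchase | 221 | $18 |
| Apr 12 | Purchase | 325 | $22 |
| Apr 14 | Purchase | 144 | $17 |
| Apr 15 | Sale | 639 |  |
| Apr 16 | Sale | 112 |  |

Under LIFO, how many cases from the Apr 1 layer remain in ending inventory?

27

Apr 6, 382 sold [LIFO — newest first]: 91 @ $17 + 291 @ $16 = $6,203
Apr 15, 639 sold [LIFO — newest first]: 144 @ $17 + 325 @ $22 + 170 @ $18 = $12,658
Apr 16, 112 sold [LIFO — newest first]: 51 @ $18 + 33 @ $16 + 28 @ $14 = $1,838
Total COGS = $6,203 + $12,658 + $1,838 = $20,699
Ending inventory: 27 @ $14 = $378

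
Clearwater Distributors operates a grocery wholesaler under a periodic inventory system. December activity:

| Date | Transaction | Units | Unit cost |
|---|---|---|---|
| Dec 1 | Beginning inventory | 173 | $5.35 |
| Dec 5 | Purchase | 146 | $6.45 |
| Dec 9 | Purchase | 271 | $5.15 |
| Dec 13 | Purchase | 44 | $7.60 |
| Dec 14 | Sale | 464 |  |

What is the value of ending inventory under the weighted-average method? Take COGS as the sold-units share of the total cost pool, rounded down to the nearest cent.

Ending inventory = $964.58

Dec 14, sell 464: 464/634 × $3,597.30 → $2,632.72
Ending inventory (cost pool remaining) = $964.58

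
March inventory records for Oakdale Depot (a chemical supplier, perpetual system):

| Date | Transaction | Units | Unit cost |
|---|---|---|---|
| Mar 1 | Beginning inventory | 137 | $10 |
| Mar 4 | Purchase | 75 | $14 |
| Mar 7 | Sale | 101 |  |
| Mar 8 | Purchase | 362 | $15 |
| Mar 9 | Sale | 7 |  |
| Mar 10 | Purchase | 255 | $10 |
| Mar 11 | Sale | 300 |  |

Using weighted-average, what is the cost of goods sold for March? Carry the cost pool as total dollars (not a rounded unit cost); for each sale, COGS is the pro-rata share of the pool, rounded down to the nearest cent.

COGS = $5,058.39

After Mar 1: 137 on hand, pool $1,370.00 (≈ $10.0000 each)
After Mar 4: 212 on hand, pool $2,420.00 (≈ $11.4151 each)
Mar 7, sell 101: 101/212 × $2,420.00 → $1,152.92
After Mar 8: 473 on hand, pool $6,697.08 (≈ $14.1587 each)
Mar 9, sell 7: 7/473 × $6,697.08 → $99.11
After Mar 10: 721 on hand, pool $9,147.97 (≈ $12.6879 each)
Mar 11, sell 300: 300/721 × $9,147.97 → $3,806.36
Total COGS = $1,152.92 + $99.11 + $3,806.36 = $5,058.39
Ending inventory (cost pool remaining) = $5,341.61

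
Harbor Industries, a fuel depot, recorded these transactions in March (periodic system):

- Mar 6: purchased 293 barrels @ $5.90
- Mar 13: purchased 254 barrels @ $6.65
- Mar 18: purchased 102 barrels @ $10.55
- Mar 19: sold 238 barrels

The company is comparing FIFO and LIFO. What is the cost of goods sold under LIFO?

FIFO COGS: 238 @ $5.90 = $1,404.20
LIFO COGS: 102 @ $10.55 + 136 @ $6.65 = $1,980.50

COGS = $1,980.50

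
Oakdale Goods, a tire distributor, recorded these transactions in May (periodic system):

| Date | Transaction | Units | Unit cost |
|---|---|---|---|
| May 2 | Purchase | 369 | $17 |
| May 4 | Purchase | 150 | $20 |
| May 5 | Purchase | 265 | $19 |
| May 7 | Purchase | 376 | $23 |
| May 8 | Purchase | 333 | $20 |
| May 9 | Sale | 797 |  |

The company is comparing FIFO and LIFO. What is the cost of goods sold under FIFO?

FIFO COGS: 369 @ $17 + 150 @ $20 + 265 @ $19 + 13 @ $23 = $14,607
LIFO COGS: 333 @ $20 + 376 @ $23 + 88 @ $19 = $16,980

COGS = $14,607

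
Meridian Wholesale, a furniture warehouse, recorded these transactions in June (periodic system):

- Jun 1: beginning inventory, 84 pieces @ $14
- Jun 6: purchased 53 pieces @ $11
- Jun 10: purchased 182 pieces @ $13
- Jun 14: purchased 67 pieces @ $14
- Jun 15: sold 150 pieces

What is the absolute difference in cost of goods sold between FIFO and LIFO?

$89

FIFO COGS: 84 @ $14 + 53 @ $11 + 13 @ $13 = $1,928
LIFO COGS: 67 @ $14 + 83 @ $13 = $2,017
Difference = |$1,928 − $2,017| = $89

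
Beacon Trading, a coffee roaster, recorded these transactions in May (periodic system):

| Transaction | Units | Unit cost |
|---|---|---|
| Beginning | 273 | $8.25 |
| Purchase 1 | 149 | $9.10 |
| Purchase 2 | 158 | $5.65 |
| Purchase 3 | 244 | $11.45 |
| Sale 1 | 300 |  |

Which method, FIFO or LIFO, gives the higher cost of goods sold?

FIFO COGS: 273 @ $8.25 + 27 @ $9.10 = $2,497.95
LIFO COGS: 244 @ $11.45 + 56 @ $5.65 = $3,110.20

LIFO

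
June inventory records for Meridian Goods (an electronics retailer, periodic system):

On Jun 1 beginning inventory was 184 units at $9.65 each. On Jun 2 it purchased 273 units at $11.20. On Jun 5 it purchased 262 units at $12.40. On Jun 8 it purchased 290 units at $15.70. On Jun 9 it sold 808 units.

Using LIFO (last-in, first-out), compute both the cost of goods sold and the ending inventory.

Jun 9, 808 sold [LIFO — newest first]: 290 @ $15.70 + 262 @ $12.40 + 256 @ $11.20 = $10,669.00
Ending inventory: 184 @ $9.65 + 17 @ $11.20 = $1,966.00

COGS = $10,669.00; ending inventory = $1,966.00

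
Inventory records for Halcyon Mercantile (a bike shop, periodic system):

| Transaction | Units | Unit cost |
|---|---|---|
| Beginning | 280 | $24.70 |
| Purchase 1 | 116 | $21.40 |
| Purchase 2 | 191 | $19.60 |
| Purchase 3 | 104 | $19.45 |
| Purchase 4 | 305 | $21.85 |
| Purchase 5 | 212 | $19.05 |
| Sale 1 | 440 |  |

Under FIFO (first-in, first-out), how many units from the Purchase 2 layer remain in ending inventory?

Sale 1 (440) [FIFO — oldest first]: 280 @ $24.70 + 116 @ $21.40 + 44 @ $19.60 = $10,260.80
Ending inventory: 147 @ $19.60 + 104 @ $19.45 + 305 @ $21.85 + 212 @ $19.05 = $15,606.85
Check: goods available $25,867.65 = COGS $10,260.80 + ending $15,606.85

147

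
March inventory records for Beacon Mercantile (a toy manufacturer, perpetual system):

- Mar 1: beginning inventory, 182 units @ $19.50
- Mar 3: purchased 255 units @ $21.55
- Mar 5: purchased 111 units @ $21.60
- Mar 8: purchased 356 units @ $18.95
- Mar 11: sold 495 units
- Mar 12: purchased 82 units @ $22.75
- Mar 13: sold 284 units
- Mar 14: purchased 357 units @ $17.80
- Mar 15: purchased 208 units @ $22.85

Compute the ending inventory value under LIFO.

Mar 11, 495 sold [LIFO — newest first]: 356 @ $18.95 + 111 @ $21.60 + 28 @ $21.55 = $9,747.20
Mar 13, 284 sold [LIFO — newest first]: 82 @ $22.75 + 202 @ $21.55 = $6,218.60
Total COGS = $9,747.20 + $6,218.60 = $15,965.80
Ending inventory: 182 @ $19.50 + 25 @ $21.55 + 357 @ $17.80 + 208 @ $22.85 = $15,195.15

Ending inventory = $15,195.15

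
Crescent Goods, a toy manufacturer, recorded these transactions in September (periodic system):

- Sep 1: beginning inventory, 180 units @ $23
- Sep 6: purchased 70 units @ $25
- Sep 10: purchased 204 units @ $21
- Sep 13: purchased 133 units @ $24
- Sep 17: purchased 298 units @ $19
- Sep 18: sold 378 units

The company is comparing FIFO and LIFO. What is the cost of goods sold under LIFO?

COGS = $7,582

FIFO COGS: 180 @ $23 + 70 @ $25 + 128 @ $21 = $8,578
LIFO COGS: 298 @ $19 + 80 @ $24 = $7,582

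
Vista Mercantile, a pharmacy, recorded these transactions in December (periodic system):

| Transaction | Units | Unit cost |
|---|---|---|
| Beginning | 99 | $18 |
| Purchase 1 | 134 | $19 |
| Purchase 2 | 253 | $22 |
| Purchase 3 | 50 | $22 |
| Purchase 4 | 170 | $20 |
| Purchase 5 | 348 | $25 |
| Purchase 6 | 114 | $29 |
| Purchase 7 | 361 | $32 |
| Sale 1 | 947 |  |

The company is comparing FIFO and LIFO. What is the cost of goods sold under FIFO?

COGS = $20,419

FIFO COGS: 99 @ $18 + 134 @ $19 + 253 @ $22 + 50 @ $22 + 170 @ $20 + 241 @ $25 = $20,419
LIFO COGS: 361 @ $32 + 114 @ $29 + 348 @ $25 + 124 @ $20 = $26,038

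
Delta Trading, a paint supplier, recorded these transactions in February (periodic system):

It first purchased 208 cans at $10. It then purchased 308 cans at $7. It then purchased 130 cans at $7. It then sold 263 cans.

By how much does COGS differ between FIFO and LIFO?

FIFO COGS: 208 @ $10 + 55 @ $7 = $2,465
LIFO COGS: 130 @ $7 + 133 @ $7 = $1,841
Difference = |$2,465 − $1,841| = $624

$624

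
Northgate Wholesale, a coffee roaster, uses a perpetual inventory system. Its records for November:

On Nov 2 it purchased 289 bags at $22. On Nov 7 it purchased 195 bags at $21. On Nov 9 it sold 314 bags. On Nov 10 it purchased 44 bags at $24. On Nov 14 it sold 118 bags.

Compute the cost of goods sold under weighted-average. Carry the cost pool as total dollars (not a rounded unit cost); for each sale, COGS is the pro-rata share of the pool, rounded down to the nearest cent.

COGS = $9,388.24

After Nov 2: 289 on hand, pool $6,358.00 (≈ $22.0000 each)
After Nov 7: 484 on hand, pool $10,453.00 (≈ $21.5971 each)
Nov 9, sell 314: 314/484 × $10,453.00 → $6,781.49
After Nov 10: 214 on hand, pool $4,727.51 (≈ $22.0912 each)
Nov 14, sell 118: 118/214 × $4,727.51 → $2,606.75
Total COGS = $6,781.49 + $2,606.75 = $9,388.24
Ending inventory (cost pool remaining) = $2,120.76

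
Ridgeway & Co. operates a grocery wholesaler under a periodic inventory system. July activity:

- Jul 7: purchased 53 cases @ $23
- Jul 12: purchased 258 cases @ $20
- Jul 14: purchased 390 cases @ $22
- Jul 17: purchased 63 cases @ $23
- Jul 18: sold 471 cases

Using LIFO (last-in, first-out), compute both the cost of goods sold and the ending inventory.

COGS = $10,389; ending inventory = $6,019

Jul 18, 471 sold [LIFO — newest first]: 63 @ $23 + 390 @ $22 + 18 @ $20 = $10,389
Ending inventory: 53 @ $23 + 240 @ $20 = $6,019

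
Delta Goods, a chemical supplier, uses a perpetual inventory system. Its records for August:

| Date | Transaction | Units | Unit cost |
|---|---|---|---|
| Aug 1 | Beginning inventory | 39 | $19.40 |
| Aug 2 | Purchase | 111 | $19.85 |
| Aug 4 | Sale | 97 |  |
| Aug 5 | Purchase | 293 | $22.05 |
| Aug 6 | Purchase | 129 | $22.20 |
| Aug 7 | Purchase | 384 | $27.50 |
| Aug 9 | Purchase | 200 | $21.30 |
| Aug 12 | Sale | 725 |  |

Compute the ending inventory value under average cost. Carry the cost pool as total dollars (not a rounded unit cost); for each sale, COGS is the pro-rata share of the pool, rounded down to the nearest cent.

Ending inventory = $7,944.82

After Aug 1: 39 on hand, pool $756.60 (≈ $19.4000 each)
After Aug 2: 150 on hand, pool $2,959.95 (≈ $19.7330 each)
Aug 4, sell 97: 97/150 × $2,959.95 → $1,914.10
After Aug 5: 346 on hand, pool $7,506.50 (≈ $21.6951 each)
After Aug 6: 475 on hand, pool $10,370.30 (≈ $21.8322 each)
After Aug 7: 859 on hand, pool $20,930.30 (≈ $24.3659 each)
After Aug 9: 1059 on hand, pool $25,190.30 (≈ $23.7869 each)
Aug 12, sell 725: 725/1059 × $25,190.30 → $17,245.48
Total COGS = $1,914.10 + $17,245.48 = $19,159.58
Ending inventory (cost pool remaining) = $7,944.82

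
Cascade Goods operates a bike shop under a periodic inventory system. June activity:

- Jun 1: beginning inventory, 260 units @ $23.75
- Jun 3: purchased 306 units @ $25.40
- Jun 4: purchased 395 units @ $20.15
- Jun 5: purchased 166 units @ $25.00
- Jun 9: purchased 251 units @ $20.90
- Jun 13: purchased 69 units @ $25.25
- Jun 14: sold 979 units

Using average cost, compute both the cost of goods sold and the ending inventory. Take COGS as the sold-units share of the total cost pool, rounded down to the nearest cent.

Jun 14, sell 979: 979/1447 × $33,044.80 → $22,357.19
Ending inventory (cost pool remaining) = $10,687.61

COGS = $22,357.19; ending inventory = $10,687.61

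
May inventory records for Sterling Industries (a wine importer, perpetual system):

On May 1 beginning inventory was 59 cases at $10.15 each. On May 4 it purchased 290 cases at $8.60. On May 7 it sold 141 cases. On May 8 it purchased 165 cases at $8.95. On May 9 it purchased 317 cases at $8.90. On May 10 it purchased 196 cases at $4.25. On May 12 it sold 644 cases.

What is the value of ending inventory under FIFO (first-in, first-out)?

Ending inventory = $1,242.40

May 7, 141 sold [FIFO — oldest first]: 59 @ $10.15 + 82 @ $8.60 = $1,304.05
May 12, 644 sold [FIFO — oldest first]: 208 @ $8.60 + 165 @ $8.95 + 271 @ $8.90 = $5,677.45
Total COGS = $1,304.05 + $5,677.45 = $6,981.50
Ending inventory: 46 @ $8.90 + 196 @ $4.25 = $1,242.40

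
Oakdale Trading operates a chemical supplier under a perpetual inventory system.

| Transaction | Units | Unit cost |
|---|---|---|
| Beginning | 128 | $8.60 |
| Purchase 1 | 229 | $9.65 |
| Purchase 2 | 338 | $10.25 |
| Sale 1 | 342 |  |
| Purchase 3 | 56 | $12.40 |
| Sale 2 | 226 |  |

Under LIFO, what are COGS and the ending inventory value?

Sale 1 (342) [LIFO — newest first]: 338 @ $10.25 + 4 @ $9.65 = $3,503.10
Sale 2 (226) [LIFO — newest first]: 56 @ $12.40 + 170 @ $9.65 = $2,334.90
Total COGS = $3,503.10 + $2,334.90 = $5,838.00
Ending inventory: 128 @ $8.60 + 55 @ $9.65 = $1,631.55

COGS = $5,838.00; ending inventory = $1,631.55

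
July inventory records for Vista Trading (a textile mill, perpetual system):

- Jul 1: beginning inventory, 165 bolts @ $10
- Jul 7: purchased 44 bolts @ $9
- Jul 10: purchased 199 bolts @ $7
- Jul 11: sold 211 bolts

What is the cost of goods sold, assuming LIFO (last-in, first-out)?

COGS = $1,501

Jul 11, 211 sold [LIFO — newest first]: 199 @ $7 + 12 @ $9 = $1,501
Ending inventory: 165 @ $10 + 32 @ $9 = $1,938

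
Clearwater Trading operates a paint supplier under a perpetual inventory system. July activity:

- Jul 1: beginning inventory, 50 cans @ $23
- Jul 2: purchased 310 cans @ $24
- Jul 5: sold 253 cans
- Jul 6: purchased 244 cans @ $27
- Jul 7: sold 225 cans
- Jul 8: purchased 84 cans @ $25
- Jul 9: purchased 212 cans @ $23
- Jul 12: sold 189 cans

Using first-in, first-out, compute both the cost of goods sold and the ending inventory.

Jul 5, 253 sold [FIFO — oldest first]: 50 @ $23 + 203 @ $24 = $6,022
Jul 7, 225 sold [FIFO — oldest first]: 107 @ $24 + 118 @ $27 = $5,754
Jul 12, 189 sold [FIFO — oldest first]: 126 @ $27 + 63 @ $25 = $4,977
Total COGS = $6,022 + $5,754 + $4,977 = $16,753
Ending inventory: 21 @ $25 + 212 @ $23 = $5,401
Check: goods available $22,154 = COGS $16,753 + ending $5,401

COGS = $16,753; ending inventory = $5,401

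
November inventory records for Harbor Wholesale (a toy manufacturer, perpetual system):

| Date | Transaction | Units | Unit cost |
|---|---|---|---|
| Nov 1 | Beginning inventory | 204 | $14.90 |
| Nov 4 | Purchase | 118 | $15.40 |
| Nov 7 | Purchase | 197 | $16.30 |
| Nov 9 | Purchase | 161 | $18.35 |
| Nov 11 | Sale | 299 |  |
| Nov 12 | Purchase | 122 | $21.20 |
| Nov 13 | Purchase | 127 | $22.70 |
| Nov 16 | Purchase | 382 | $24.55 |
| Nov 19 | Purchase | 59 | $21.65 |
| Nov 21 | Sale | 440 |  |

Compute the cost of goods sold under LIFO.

COGS = $15,834.65

Nov 11, 299 sold [LIFO — newest first]: 161 @ $18.35 + 138 @ $16.30 = $5,203.75
Nov 21, 440 sold [LIFO — newest first]: 59 @ $21.65 + 381 @ $24.55 = $10,630.90
Total COGS = $5,203.75 + $10,630.90 = $15,834.65
Ending inventory: 204 @ $14.90 + 118 @ $15.40 + 59 @ $16.30 + 122 @ $21.20 + 127 @ $22.70 + 1 @ $24.55 = $11,312.35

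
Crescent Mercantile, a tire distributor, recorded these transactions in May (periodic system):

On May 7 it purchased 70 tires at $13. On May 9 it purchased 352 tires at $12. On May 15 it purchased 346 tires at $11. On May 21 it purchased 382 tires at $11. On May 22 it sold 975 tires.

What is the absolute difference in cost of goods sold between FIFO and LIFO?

$245

FIFO COGS: 70 @ $13 + 352 @ $12 + 346 @ $11 + 207 @ $11 = $11,217
LIFO COGS: 382 @ $11 + 346 @ $11 + 247 @ $12 = $10,972
Difference = |$11,217 − $10,972| = $245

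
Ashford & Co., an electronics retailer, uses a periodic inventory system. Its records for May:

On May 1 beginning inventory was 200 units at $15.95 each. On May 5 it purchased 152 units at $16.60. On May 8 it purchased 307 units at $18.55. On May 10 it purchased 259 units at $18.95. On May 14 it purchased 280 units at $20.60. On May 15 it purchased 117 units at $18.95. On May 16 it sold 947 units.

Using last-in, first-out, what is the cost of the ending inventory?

Ending inventory = $6,010.00

May 16, 947 sold [LIFO — newest first]: 117 @ $18.95 + 280 @ $20.60 + 259 @ $18.95 + 291 @ $18.55 = $18,291.25
Ending inventory: 200 @ $15.95 + 152 @ $16.60 + 16 @ $18.55 = $6,010.00
Check: goods available $24,301.25 = COGS $18,291.25 + ending $6,010.00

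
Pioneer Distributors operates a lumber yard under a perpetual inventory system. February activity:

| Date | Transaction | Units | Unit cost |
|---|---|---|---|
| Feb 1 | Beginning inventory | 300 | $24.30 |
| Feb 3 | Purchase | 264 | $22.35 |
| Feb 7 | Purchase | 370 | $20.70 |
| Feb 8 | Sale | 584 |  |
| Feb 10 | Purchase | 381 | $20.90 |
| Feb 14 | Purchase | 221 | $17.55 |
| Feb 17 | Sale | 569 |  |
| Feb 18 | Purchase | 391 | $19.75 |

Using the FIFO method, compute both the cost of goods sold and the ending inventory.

Feb 8, 584 sold [FIFO — oldest first]: 300 @ $24.30 + 264 @ $22.35 + 20 @ $20.70 = $13,604.40
Feb 17, 569 sold [FIFO — oldest first]: 350 @ $20.70 + 219 @ $20.90 = $11,822.10
Total COGS = $13,604.40 + $11,822.10 = $25,426.50
Ending inventory: 162 @ $20.90 + 221 @ $17.55 + 391 @ $19.75 = $14,986.60

COGS = $25,426.50; ending inventory = $14,986.60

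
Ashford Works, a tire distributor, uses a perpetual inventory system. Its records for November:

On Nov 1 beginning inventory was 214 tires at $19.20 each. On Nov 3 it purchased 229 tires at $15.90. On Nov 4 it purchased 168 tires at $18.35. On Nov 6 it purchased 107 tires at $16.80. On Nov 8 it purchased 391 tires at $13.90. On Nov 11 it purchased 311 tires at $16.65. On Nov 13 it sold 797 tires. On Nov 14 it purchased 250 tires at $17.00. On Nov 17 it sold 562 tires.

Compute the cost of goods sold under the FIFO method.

COGS = $22,227.70

Nov 13, 797 sold [FIFO — oldest first]: 214 @ $19.20 + 229 @ $15.90 + 168 @ $18.35 + 107 @ $16.80 + 79 @ $13.90 = $13,728.40
Nov 17, 562 sold [FIFO — oldest first]: 312 @ $13.90 + 250 @ $16.65 = $8,499.30
Total COGS = $13,728.40 + $8,499.30 = $22,227.70
Ending inventory: 61 @ $16.65 + 250 @ $17.00 = $5,265.65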